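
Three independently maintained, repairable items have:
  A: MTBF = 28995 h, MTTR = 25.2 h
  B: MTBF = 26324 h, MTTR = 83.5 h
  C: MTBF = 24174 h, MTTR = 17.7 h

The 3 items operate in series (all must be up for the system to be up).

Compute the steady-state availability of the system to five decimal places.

0.99524

A(A) = MTBF/(MTBF+MTTR) = 28995/(28995+25.2) = 0.999132
A(B) = MTBF/(MTBF+MTTR) = 26324/(26324+83.5) = 0.996838
A(C) = MTBF/(MTBF+MTTR) = 24174/(24174+17.7) = 0.999268
Series availability: 0.999132 × 0.996838 × 0.999268 = 0.99524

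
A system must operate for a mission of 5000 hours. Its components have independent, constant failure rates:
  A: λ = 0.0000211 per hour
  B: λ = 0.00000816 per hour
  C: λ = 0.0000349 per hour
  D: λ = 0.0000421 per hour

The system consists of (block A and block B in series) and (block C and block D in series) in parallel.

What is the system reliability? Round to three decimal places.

0.957

R(A) = exp(−0.0000211 × 5000) = 0.89987
R(B) = exp(−0.00000816 × 5000) = 0.96002
R(C) = exp(−0.0000349 × 5000) = 0.83988
R(D) = exp(−0.0000421 × 5000) = 0.81018
Series (A and B): 0.89987 × 0.96002 = 0.86389
Series (C and D): 0.83988 × 0.81018 = 0.68045
Parallel ([0.86389] and [0.68045]): 1 − (1 − 0.86389)(1 − 0.68045) = 0.957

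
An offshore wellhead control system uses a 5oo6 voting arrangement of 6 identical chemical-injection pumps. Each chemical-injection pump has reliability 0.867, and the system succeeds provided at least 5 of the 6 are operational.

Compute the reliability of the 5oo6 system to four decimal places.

0.8157

R = Σ_{i=5}^{6} C(6,i) p^i (1−p)^{6−i} with p = 0.867
C(6,5)·0.867^5·0.133^1 = 0.390929
C(6,6)·0.867^6·0.133^0 = 0.424732
Sum = 0.8157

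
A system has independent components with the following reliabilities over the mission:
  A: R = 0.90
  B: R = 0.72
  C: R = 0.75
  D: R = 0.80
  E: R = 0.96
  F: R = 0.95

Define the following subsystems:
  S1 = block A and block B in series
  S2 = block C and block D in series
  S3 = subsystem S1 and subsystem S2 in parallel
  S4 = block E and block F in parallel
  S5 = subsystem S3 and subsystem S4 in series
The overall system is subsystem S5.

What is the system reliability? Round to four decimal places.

Series (A and B): 0.900000 × 0.720000 = 0.648000
Series (C and D): 0.750000 × 0.800000 = 0.600000
Parallel ([0.648000] and [0.600000]): 1 − (1 − 0.648000)(1 − 0.600000) = 0.859200
Parallel (E and F): 1 − (1 − 0.960000)(1 − 0.950000) = 0.998000
Series ([0.859200] and [0.998000]): 0.859200 × 0.998000 = 0.8575

0.8575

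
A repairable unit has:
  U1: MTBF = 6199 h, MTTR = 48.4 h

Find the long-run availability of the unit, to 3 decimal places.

0.992

A(U1) = MTBF/(MTBF+MTTR) = 6199/(6199+48.4) = 0.992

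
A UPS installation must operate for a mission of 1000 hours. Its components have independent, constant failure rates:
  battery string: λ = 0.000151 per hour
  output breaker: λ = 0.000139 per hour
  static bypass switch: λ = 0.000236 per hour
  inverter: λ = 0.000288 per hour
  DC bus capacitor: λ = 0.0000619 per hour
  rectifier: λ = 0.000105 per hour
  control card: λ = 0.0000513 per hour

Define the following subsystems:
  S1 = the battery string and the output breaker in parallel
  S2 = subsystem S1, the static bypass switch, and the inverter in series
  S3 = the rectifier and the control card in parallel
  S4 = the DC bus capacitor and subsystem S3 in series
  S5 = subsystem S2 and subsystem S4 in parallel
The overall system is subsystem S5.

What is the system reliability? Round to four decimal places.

R(battery string) = exp(−0.000151 × 1000) = 0.859848
R(output breaker) = exp(−0.000139 × 1000) = 0.870228
R(static bypass switch) = exp(−0.000236 × 1000) = 0.789781
R(inverter) = exp(−0.000288 × 1000) = 0.749762
R(DC bus capacitor) = exp(−0.0000619 × 1000) = 0.939977
R(rectifier) = exp(−0.000105 × 1000) = 0.900325
R(control card) = exp(−0.0000513 × 1000) = 0.949994
Parallel (battery string and output breaker): 1 − (1 − 0.859848)(1 − 0.870228) = 0.981812
Series ([0.981812], static bypass switch, and inverter): 0.981812 × 0.789781 × 0.749762 = 0.581378
Parallel (rectifier and control card): 1 − (1 − 0.900325)(1 − 0.949994) = 0.995016
Series (DC bus capacitor and [0.995016]): 0.939977 × 0.995016 = 0.935292
Parallel ([0.581378] and [0.935292]): 1 − (1 − 0.581378)(1 − 0.935292) = 0.9729

0.9729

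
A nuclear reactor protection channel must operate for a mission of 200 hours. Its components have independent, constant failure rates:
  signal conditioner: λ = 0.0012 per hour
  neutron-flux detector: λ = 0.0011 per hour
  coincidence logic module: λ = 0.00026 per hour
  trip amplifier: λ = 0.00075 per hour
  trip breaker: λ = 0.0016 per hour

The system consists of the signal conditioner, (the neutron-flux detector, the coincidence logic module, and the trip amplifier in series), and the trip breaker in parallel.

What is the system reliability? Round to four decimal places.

0.9799

R(signal conditioner) = exp(−0.0012 × 200) = 0.786628
R(neutron-flux detector) = exp(−0.0011 × 200) = 0.802519
R(coincidence logic module) = exp(−0.00026 × 200) = 0.949329
R(trip amplifier) = exp(−0.00075 × 200) = 0.860708
R(trip breaker) = exp(−0.0016 × 200) = 0.726149
Series (neutron-flux detector, coincidence logic module, and trip amplifier): 0.802519 × 0.949329 × 0.860708 = 0.655734
Parallel (signal conditioner, [0.655734], and trip breaker): 1 − (1 − 0.786628)(1 − 0.655734)(1 − 0.726149) = 0.9799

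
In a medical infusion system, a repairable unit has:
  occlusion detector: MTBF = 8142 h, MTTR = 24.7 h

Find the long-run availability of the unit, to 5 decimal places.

A(occlusion detector) = MTBF/(MTBF+MTTR) = 8142/(8142+24.7) = 0.99698

0.99698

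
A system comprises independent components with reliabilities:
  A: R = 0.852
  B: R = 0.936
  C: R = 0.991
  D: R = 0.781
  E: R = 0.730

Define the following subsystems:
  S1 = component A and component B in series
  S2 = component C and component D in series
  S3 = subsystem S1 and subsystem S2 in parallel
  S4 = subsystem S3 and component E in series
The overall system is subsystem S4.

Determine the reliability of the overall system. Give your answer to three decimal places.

0.697

Series (A and B): 0.85200 × 0.93600 = 0.79747
Series (C and D): 0.99100 × 0.78100 = 0.77397
Parallel ([0.79747] and [0.77397]): 1 − (1 − 0.79747)(1 − 0.77397) = 0.95422
Series ([0.95422] and E): 0.95422 × 0.73000 = 0.697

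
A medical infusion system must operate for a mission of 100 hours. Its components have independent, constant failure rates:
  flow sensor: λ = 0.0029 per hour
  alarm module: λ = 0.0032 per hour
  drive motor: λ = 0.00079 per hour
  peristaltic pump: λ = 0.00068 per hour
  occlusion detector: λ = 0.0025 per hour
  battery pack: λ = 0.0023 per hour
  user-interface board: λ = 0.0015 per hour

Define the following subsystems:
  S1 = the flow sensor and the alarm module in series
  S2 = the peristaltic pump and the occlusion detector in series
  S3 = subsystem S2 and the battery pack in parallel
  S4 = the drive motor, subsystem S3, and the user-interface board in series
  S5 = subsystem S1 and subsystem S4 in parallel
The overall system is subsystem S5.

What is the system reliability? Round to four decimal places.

0.8862

R(flow sensor) = exp(−0.0029 × 100) = 0.748264
R(alarm module) = exp(−0.0032 × 100) = 0.726149
R(drive motor) = exp(−0.00079 × 100) = 0.924040
R(peristaltic pump) = exp(−0.00068 × 100) = 0.934260
R(occlusion detector) = exp(−0.0025 × 100) = 0.778801
R(battery pack) = exp(−0.0023 × 100) = 0.794534
R(user-interface board) = exp(−0.0015 × 100) = 0.860708
Series (flow sensor and alarm module): 0.748264 × 0.726149 = 0.543351
Series (peristaltic pump and occlusion detector): 0.934260 × 0.778801 = 0.727603
Parallel ([0.727603] and battery pack): 1 − (1 − 0.727603)(1 − 0.794534) = 0.944032
Series (drive motor, [0.944032], and user-interface board): 0.924040 × 0.944032 × 0.860708 = 0.750816
Parallel ([0.543351] and [0.750816]): 1 − (1 − 0.543351)(1 − 0.750816) = 0.8862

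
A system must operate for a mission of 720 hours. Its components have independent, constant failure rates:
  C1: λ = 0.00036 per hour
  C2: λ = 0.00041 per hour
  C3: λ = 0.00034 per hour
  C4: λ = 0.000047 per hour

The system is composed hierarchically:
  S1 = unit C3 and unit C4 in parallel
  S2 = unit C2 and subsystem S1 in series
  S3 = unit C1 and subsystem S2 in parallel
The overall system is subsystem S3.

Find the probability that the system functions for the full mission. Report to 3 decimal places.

R(C1) = exp(−0.00036 × 720) = 0.77167
R(C2) = exp(−0.00041 × 720) = 0.74438
R(C3) = exp(−0.00034 × 720) = 0.78286
R(C4) = exp(−0.000047 × 720) = 0.96673
Parallel (C3 and C4): 1 − (1 − 0.78286)(1 − 0.96673) = 0.99278
Series (C2 and [0.99278]): 0.74438 × 0.99278 = 0.73901
Parallel (C1 and [0.73901]): 1 − (1 − 0.77167)(1 − 0.73901) = 0.940

0.940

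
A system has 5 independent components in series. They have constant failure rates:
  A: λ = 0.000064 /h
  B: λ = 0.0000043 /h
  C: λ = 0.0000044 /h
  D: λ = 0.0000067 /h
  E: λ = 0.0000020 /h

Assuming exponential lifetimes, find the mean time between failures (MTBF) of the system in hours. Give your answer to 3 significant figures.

12300

Series of exponential components: λ_sys = Σ λ_i
λ_sys = 0.000064 + 0.0000043 + 0.0000044 + 0.0000067 + 0.0000020 = 8.1400e-05 /h
MTBF = 1 / λ_sys = 12300 h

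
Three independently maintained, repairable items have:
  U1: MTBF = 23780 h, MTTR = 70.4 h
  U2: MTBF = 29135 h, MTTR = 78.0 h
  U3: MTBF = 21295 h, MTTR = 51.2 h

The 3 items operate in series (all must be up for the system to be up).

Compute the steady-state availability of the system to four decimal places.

A(U1) = MTBF/(MTBF+MTTR) = 23780/(23780+70.4) = 0.997048
A(U2) = MTBF/(MTBF+MTTR) = 29135/(29135+78.0) = 0.997330
A(U3) = MTBF/(MTBF+MTTR) = 21295/(21295+51.2) = 0.997601
Series availability: 0.997048 × 0.997330 × 0.997601 = 0.9920

0.9920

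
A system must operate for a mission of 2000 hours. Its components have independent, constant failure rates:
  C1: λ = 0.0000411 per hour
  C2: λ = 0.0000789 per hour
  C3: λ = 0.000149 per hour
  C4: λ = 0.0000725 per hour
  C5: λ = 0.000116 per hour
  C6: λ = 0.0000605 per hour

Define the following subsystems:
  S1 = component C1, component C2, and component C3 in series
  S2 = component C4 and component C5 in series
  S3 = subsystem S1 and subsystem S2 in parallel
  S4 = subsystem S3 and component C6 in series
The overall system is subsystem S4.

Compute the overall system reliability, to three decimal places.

R(C1) = exp(−0.0000411 × 2000) = 0.92109
R(C2) = exp(−0.0000789 × 2000) = 0.85402
R(C3) = exp(−0.000149 × 2000) = 0.74230
R(C4) = exp(−0.0000725 × 2000) = 0.86502
R(C5) = exp(−0.000116 × 2000) = 0.79295
R(C6) = exp(−0.0000605 × 2000) = 0.88603
Series (C1, C2, and C3): 0.92109 × 0.85402 × 0.74230 = 0.58391
Series (C4 and C5): 0.86502 × 0.79295 = 0.68592
Parallel ([0.58391] and [0.68592]): 1 − (1 − 0.58391)(1 − 0.68592) = 0.86931
Series ([0.86931] and C6): 0.86931 × 0.88603 = 0.770

0.770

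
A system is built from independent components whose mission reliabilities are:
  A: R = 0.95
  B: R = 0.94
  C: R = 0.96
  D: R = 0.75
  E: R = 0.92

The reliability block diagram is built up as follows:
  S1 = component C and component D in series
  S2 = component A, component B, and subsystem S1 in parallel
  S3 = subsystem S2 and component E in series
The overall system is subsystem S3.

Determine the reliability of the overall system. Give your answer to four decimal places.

0.9192

Series (C and D): 0.960000 × 0.750000 = 0.720000
Parallel (A, B, and [0.720000]): 1 − (1 − 0.950000)(1 − 0.940000)(1 − 0.720000) = 0.999160
Series ([0.999160] and E): 0.999160 × 0.920000 = 0.9192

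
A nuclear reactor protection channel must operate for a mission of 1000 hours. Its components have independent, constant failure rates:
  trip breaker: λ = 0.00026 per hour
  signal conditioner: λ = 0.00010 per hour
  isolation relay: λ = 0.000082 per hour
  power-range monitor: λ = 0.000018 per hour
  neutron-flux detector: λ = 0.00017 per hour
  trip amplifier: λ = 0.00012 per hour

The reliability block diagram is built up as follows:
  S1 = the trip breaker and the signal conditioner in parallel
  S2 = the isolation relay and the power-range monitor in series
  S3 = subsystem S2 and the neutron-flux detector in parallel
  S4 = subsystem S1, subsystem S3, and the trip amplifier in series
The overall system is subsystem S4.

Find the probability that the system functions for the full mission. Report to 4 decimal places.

0.8547

R(trip breaker) = exp(−0.00026 × 1000) = 0.771052
R(signal conditioner) = exp(−0.00010 × 1000) = 0.904837
R(isolation relay) = exp(−0.000082 × 1000) = 0.921272
R(power-range monitor) = exp(−0.000018 × 1000) = 0.982161
R(neutron-flux detector) = exp(−0.00017 × 1000) = 0.843665
R(trip amplifier) = exp(−0.00012 × 1000) = 0.886920
Parallel (trip breaker and signal conditioner): 1 − (1 − 0.771052)(1 − 0.904837) = 0.978213
Series (isolation relay and power-range monitor): 0.921272 × 0.982161 = 0.904837
Parallel ([0.904837] and neutron-flux detector): 1 − (1 − 0.904837)(1 − 0.843665) = 0.985123
Series ([0.978213], [0.985123], and trip amplifier): 0.978213 × 0.985123 × 0.886920 = 0.8547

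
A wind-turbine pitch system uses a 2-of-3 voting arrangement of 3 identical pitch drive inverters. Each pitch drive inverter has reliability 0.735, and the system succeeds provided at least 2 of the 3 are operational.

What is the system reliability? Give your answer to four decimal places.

0.8265

R = Σ_{i=2}^{3} C(3,i) p^i (1−p)^{3−i} with p = 0.735
C(3,2)·0.735^2·0.265^1 = 0.429479
C(3,3)·0.735^3·0.265^0 = 0.397065
Sum = 0.8265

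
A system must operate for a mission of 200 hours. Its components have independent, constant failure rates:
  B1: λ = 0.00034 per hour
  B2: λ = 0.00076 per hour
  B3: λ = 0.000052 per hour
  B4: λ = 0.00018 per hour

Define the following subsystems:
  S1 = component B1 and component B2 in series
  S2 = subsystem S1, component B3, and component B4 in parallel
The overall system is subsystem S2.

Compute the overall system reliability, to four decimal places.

0.9999

R(B1) = exp(−0.00034 × 200) = 0.934260
R(B2) = exp(−0.00076 × 200) = 0.858988
R(B3) = exp(−0.000052 × 200) = 0.989654
R(B4) = exp(−0.00018 × 200) = 0.964640
Series (B1 and B2): 0.934260 × 0.858988 = 0.802518
Parallel ([0.802518], B3, and B4): 1 − (1 − 0.802518)(1 − 0.989654)(1 − 0.964640) = 0.9999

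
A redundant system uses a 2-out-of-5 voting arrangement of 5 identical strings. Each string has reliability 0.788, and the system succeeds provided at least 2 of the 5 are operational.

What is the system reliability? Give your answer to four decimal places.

0.9916

R = Σ_{i=2}^{5} C(5,i) p^i (1−p)^{5−i} with p = 0.788
C(5,2)·0.788^2·0.212^3 = 0.059164
C(5,3)·0.788^3·0.212^2 = 0.219913
C(5,4)·0.788^4·0.212^1 = 0.408706
C(5,5)·0.788^5·0.212^0 = 0.303830
Sum = 0.9916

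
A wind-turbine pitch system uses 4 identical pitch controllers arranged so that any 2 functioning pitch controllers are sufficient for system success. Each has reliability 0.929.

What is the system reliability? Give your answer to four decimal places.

0.9986

R = Σ_{i=2}^{4} C(4,i) p^i (1−p)^{4−i} with p = 0.929
C(4,2)·0.929^2·0.071^2 = 0.026104
C(4,3)·0.929^3·0.071^1 = 0.227701
C(4,4)·0.929^4·0.071^0 = 0.744840
Sum = 0.9986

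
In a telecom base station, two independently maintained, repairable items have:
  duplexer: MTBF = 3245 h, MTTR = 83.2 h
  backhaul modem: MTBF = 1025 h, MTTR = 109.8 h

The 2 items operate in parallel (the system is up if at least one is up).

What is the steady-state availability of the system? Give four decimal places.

0.9976

A(duplexer) = MTBF/(MTBF+MTTR) = 3245/(3245+83.2) = 0.975002
A(backhaul modem) = MTBF/(MTBF+MTTR) = 1025/(1025+109.8) = 0.903243
Parallel availability: 1 − (1 − 0.975002)(1 − 0.903243) = 0.9976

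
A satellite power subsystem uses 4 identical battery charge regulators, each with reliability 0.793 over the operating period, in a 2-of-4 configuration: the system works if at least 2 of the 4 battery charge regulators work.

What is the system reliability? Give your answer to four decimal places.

0.9700

R = Σ_{i=2}^{4} C(4,i) p^i (1−p)^{4−i} with p = 0.793
C(4,2)·0.793^2·0.207^2 = 0.161673
C(4,3)·0.793^3·0.207^1 = 0.412905
C(4,4)·0.793^4·0.207^0 = 0.395451
Sum = 0.9700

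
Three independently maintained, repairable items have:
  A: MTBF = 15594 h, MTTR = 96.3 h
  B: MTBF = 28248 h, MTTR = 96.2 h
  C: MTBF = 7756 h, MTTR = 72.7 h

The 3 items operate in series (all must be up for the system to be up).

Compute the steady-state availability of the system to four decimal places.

A(A) = MTBF/(MTBF+MTTR) = 15594/(15594+96.3) = 0.993862
A(B) = MTBF/(MTBF+MTTR) = 28248/(28248+96.2) = 0.996606
A(C) = MTBF/(MTBF+MTTR) = 7756/(7756+72.7) = 0.990714
Series availability: 0.993862 × 0.996606 × 0.990714 = 0.9813

0.9813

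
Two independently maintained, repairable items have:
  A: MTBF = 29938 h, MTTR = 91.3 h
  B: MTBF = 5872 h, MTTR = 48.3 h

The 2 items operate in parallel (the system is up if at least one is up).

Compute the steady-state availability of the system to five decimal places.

0.99998

A(A) = MTBF/(MTBF+MTTR) = 29938/(29938+91.3) = 0.996960
A(B) = MTBF/(MTBF+MTTR) = 5872/(5872+48.3) = 0.991842
Parallel availability: 1 − (1 − 0.996960)(1 − 0.991842) = 0.99998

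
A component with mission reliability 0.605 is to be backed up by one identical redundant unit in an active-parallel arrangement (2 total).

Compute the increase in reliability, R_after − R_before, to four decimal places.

R_before = 0.605
R_after = 1 − (1 − 0.605)^2 = 0.8440
ΔR = 0.8440 − 0.605 = 0.2390

0.2390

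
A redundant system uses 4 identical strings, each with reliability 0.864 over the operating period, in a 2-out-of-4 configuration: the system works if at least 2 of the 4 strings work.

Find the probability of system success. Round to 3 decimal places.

0.991

R = Σ_{i=2}^{4} C(4,i) p^i (1−p)^{4−i} with p = 0.864
C(4,2)·0.864^2·0.136^2 = 0.08284
C(4,3)·0.864^3·0.136^1 = 0.35087
C(4,4)·0.864^4·0.136^0 = 0.55726
Sum = 0.991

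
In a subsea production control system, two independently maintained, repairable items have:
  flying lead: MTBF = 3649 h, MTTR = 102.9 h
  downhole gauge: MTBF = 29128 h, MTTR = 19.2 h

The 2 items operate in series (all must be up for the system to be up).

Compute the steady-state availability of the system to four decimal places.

A(flying lead) = MTBF/(MTBF+MTTR) = 3649/(3649+102.9) = 0.972574
A(downhole gauge) = MTBF/(MTBF+MTTR) = 29128/(29128+19.2) = 0.999341
Series availability: 0.972574 × 0.999341 = 0.9719

0.9719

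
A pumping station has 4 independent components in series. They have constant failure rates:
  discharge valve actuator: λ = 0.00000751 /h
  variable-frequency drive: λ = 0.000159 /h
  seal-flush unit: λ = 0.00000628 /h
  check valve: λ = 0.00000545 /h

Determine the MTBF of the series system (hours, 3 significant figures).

5610

Series of exponential components: λ_sys = Σ λ_i
λ_sys = 0.00000751 + 0.000159 + 0.00000628 + 0.00000545 = 1.7824e-04 /h
MTBF = 1 / λ_sys = 5610 h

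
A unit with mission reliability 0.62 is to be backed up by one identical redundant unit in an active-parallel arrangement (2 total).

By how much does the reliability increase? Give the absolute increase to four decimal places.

R_before = 0.62
R_after = 1 − (1 − 0.62)^2 = 0.8556
ΔR = 0.8556 − 0.62 = 0.2356

0.2356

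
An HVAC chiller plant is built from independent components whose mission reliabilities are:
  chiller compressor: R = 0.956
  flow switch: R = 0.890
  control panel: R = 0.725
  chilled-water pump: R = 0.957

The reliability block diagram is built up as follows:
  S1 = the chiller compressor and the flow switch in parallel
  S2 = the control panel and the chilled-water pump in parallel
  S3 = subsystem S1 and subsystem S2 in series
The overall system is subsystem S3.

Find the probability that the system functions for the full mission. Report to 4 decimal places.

0.9834

Parallel (chiller compressor and flow switch): 1 − (1 − 0.956000)(1 − 0.890000) = 0.995160
Parallel (control panel and chilled-water pump): 1 − (1 − 0.725000)(1 − 0.957000) = 0.988175
Series ([0.995160] and [0.988175]): 0.995160 × 0.988175 = 0.9834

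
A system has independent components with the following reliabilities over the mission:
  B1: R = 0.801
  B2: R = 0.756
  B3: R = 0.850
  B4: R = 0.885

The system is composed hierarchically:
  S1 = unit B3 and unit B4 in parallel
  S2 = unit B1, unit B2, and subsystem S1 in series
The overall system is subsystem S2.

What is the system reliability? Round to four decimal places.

0.5951

Parallel (B3 and B4): 1 − (1 − 0.850000)(1 − 0.885000) = 0.982750
Series (B1, B2, and [0.982750]): 0.801000 × 0.756000 × 0.982750 = 0.5951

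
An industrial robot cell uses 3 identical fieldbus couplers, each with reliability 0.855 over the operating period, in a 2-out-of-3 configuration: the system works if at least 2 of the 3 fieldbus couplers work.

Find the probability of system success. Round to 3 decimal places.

0.943

R = Σ_{i=2}^{3} C(3,i) p^i (1−p)^{3−i} with p = 0.855
C(3,2)·0.855^2·0.145^1 = 0.31800
C(3,3)·0.855^3·0.145^0 = 0.62503
Sum = 0.943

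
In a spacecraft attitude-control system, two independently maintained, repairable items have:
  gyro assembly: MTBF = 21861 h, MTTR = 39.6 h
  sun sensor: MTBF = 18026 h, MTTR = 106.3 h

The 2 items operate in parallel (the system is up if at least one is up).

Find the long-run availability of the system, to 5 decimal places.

0.99999

A(gyro assembly) = MTBF/(MTBF+MTTR) = 21861/(21861+39.6) = 0.998192
A(sun sensor) = MTBF/(MTBF+MTTR) = 18026/(18026+106.3) = 0.994138
Parallel availability: 1 − (1 − 0.998192)(1 − 0.994138) = 0.99999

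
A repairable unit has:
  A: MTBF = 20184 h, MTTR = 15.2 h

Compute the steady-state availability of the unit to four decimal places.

0.9992

A(A) = MTBF/(MTBF+MTTR) = 20184/(20184+15.2) = 0.9992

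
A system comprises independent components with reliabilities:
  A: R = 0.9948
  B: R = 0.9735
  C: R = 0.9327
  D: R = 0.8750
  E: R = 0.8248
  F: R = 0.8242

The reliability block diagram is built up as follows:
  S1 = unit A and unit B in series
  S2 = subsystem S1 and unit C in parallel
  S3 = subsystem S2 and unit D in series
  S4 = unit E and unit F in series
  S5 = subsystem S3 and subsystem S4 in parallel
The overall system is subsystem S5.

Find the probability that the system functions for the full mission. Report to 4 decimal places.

0.9594

Series (A and B): 0.994800 × 0.973500 = 0.968438
Parallel ([0.968438] and C): 1 − (1 − 0.968438)(1 − 0.932700) = 0.997876
Series ([0.997876] and D): 0.997876 × 0.875000 = 0.873142
Series (E and F): 0.824800 × 0.824200 = 0.679800
Parallel ([0.873142] and [0.679800]): 1 − (1 − 0.873142)(1 − 0.679800) = 0.9594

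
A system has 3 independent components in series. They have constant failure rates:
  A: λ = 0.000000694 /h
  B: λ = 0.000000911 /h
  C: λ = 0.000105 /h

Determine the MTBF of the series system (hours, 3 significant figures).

9380

Series of exponential components: λ_sys = Σ λ_i
λ_sys = 0.000000694 + 0.000000911 + 0.000105 = 1.0660e-04 /h
MTBF = 1 / λ_sys = 9380 h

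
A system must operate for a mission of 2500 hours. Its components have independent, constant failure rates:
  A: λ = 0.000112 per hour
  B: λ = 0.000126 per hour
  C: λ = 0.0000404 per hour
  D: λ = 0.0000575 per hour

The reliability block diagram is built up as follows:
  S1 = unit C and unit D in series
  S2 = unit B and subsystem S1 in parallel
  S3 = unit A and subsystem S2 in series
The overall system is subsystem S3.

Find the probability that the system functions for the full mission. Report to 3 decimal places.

R(A) = exp(−0.000112 × 2500) = 0.75578
R(B) = exp(−0.000126 × 2500) = 0.72979
R(C) = exp(−0.0000404 × 2500) = 0.90393
R(D) = exp(−0.0000575 × 2500) = 0.86610
Series (C and D): 0.90393 × 0.86610 = 0.78289
Parallel (B and [0.78289]): 1 − (1 − 0.72979)(1 − 0.78289) = 0.94133
Series (A and [0.94133]): 0.75578 × 0.94133 = 0.711

0.711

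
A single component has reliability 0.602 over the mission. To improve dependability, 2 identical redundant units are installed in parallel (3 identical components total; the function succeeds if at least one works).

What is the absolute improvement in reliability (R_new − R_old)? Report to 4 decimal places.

0.3350

R_before = 0.602
R_after = 1 − (1 − 0.602)^3 = 0.9370
ΔR = 0.9370 − 0.602 = 0.3350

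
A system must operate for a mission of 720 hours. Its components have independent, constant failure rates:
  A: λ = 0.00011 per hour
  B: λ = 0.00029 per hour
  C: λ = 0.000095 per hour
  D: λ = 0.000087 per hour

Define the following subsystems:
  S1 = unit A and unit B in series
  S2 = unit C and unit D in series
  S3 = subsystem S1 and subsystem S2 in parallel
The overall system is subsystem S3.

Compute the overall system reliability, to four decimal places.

R(A) = exp(−0.00011 × 720) = 0.923855
R(B) = exp(−0.00029 × 720) = 0.811558
R(C) = exp(−0.000095 × 720) = 0.933887
R(D) = exp(−0.000087 × 720) = 0.939282
Series (A and B): 0.923855 × 0.811558 = 0.749762
Series (C and D): 0.933887 × 0.939282 = 0.877183
Parallel ([0.749762] and [0.877183]): 1 − (1 − 0.749762)(1 − 0.877183) = 0.9693

0.9693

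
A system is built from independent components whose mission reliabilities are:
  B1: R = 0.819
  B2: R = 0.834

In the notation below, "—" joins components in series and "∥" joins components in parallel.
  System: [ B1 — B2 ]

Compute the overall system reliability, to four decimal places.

0.6830

Series (B1 and B2): 0.819000 × 0.834000 = 0.6830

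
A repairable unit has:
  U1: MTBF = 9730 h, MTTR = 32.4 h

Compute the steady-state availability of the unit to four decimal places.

A(U1) = MTBF/(MTBF+MTTR) = 9730/(9730+32.4) = 0.9967

0.9967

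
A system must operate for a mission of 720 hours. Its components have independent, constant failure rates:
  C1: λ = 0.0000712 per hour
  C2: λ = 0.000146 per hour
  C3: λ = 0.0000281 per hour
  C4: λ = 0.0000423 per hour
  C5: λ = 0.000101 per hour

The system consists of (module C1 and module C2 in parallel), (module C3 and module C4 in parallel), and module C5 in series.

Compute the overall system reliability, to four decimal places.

R(C1) = exp(−0.0000712 × 720) = 0.950028
R(C2) = exp(−0.000146 × 720) = 0.900216
R(C3) = exp(−0.0000281 × 720) = 0.979971
R(C4) = exp(−0.0000423 × 720) = 0.970003
R(C5) = exp(−0.000101 × 720) = 0.929861
Parallel (C1 and C2): 1 − (1 − 0.950028)(1 − 0.900216) = 0.995014
Parallel (C3 and C4): 1 − (1 − 0.979971)(1 − 0.970003) = 0.999399
Series ([0.995014], [0.999399], and C5): 0.995014 × 0.999399 × 0.929861 = 0.9247

0.9247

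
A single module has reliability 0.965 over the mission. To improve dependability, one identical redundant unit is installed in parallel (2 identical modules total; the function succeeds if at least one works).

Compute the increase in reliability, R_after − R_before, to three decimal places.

R_before = 0.965
R_after = 1 − (1 − 0.965)^2 = 0.999
ΔR = 0.999 − 0.965 = 0.034

0.034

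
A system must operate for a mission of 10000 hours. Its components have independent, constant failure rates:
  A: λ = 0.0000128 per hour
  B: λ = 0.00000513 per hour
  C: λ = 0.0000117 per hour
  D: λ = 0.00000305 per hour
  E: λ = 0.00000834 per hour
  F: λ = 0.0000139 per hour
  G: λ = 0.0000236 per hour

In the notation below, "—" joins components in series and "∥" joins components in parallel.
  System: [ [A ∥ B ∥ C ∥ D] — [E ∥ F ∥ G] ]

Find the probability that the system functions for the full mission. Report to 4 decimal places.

0.9978

R(A) = exp(−0.0000128 × 10000) = 0.879853
R(B) = exp(−0.00000513 × 10000) = 0.949994
R(C) = exp(−0.0000117 × 10000) = 0.889585
R(D) = exp(−0.00000305 × 10000) = 0.969960
R(E) = exp(−0.00000834 × 10000) = 0.919983
R(F) = exp(−0.0000139 × 10000) = 0.870228
R(G) = exp(−0.0000236 × 10000) = 0.789781
Parallel (A, B, C, and D): 1 − (1 − 0.879853)(1 − 0.949994)(1 − 0.889585)(1 − 0.969960) = 0.999980
Parallel (E, F, and G): 1 − (1 − 0.919983)(1 − 0.870228)(1 − 0.789781) = 0.997817
Series ([0.999980] and [0.997817]): 0.999980 × 0.997817 = 0.9978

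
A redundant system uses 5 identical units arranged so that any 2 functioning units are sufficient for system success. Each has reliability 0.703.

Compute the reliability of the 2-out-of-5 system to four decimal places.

0.9703

R = Σ_{i=2}^{5} C(5,i) p^i (1−p)^{5−i} with p = 0.703
C(5,2)·0.703^2·0.297^3 = 0.129473
C(5,3)·0.703^3·0.297^2 = 0.306464
C(5,4)·0.703^4·0.297^1 = 0.362700
C(5,5)·0.703^5·0.297^0 = 0.171703
Sum = 0.9703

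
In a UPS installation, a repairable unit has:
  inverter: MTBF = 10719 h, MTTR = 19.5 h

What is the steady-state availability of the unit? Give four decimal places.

0.9982

A(inverter) = MTBF/(MTBF+MTTR) = 10719/(10719+19.5) = 0.9982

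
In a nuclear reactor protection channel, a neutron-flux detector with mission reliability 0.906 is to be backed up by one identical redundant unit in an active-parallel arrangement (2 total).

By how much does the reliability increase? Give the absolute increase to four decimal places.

R_before = 0.906
R_after = 1 − (1 − 0.906)^2 = 0.9912
ΔR = 0.9912 − 0.906 = 0.0852

0.0852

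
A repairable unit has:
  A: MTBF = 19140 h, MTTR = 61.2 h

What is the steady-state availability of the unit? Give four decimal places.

A(A) = MTBF/(MTBF+MTTR) = 19140/(19140+61.2) = 0.9968

0.9968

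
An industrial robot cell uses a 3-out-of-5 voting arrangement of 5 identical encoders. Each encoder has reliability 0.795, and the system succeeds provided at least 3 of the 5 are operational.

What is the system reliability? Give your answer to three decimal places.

R = Σ_{i=3}^{5} C(5,i) p^i (1−p)^{5−i} with p = 0.795
C(5,3)·0.795^3·0.205^2 = 0.21116
C(5,4)·0.795^4·0.205^1 = 0.40944
C(5,5)·0.795^5·0.205^0 = 0.31757
Sum = 0.938

0.938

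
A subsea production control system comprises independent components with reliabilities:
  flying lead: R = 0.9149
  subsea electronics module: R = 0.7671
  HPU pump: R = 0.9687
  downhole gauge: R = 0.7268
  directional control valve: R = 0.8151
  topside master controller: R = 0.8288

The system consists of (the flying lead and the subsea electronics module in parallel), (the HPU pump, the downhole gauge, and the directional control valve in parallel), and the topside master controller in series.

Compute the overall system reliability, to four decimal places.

Parallel (flying lead and subsea electronics module): 1 − (1 − 0.914900)(1 − 0.767100) = 0.980180
Parallel (HPU pump, downhole gauge, and directional control valve): 1 − (1 − 0.968700)(1 − 0.726800)(1 − 0.815100) = 0.998419
Series ([0.980180], [0.998419], and topside master controller): 0.980180 × 0.998419 × 0.828800 = 0.8111

0.8111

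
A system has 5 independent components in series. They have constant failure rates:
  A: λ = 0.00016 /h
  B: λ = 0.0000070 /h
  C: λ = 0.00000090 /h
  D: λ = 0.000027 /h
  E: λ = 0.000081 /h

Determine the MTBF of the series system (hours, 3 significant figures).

Series of exponential components: λ_sys = Σ λ_i
λ_sys = 0.00016 + 0.0000070 + 0.00000090 + 0.000027 + 0.000081 = 2.7590e-04 /h
MTBF = 1 / λ_sys = 3620 h

3620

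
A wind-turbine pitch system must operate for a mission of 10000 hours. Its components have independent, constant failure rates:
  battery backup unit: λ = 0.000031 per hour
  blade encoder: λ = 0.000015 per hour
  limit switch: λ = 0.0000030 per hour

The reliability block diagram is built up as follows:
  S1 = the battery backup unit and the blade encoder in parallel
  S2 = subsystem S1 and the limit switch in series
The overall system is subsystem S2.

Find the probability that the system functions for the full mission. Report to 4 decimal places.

0.9344

R(battery backup unit) = exp(−0.000031 × 10000) = 0.733447
R(blade encoder) = exp(−0.000015 × 10000) = 0.860708
R(limit switch) = exp(−0.0000030 × 10000) = 0.970446
Parallel (battery backup unit and blade encoder): 1 − (1 − 0.733447)(1 − 0.860708) = 0.962871
Series ([0.962871] and limit switch): 0.962871 × 0.970446 = 0.9344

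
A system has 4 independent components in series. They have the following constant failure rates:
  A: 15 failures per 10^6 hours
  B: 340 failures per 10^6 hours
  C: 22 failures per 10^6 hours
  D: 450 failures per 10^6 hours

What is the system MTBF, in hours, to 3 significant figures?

1210

Series of exponential components: λ_sys = Σ λ_i
λ_sys = 0.000015 + 0.00034 + 0.000022 + 0.00045 = 8.2700e-04 /h
MTBF = 1 / λ_sys = 1210 h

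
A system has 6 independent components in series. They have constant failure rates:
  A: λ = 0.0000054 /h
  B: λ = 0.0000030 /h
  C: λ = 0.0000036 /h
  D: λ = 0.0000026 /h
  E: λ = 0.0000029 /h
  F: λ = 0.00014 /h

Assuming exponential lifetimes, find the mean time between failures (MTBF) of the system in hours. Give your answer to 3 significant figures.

Series of exponential components: λ_sys = Σ λ_i
λ_sys = 0.0000054 + 0.0000030 + 0.0000036 + 0.0000026 + 0.0000029 + 0.00014 = 1.5750e-04 /h
MTBF = 1 / λ_sys = 6350 h

6350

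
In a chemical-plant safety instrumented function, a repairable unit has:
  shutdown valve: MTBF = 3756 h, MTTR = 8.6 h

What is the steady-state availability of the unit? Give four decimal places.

A(shutdown valve) = MTBF/(MTBF+MTTR) = 3756/(3756+8.6) = 0.9977

0.9977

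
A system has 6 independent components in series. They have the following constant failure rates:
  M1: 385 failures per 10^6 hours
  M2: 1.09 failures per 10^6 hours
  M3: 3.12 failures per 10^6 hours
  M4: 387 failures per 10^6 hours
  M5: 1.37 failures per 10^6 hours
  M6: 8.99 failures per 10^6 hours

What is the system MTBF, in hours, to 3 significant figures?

1270

Series of exponential components: λ_sys = Σ λ_i
λ_sys = 0.000385 + 0.00000109 + 0.00000312 + 0.000387 + 0.00000137 + 0.00000899 = 7.8657e-04 /h
MTBF = 1 / λ_sys = 1270 h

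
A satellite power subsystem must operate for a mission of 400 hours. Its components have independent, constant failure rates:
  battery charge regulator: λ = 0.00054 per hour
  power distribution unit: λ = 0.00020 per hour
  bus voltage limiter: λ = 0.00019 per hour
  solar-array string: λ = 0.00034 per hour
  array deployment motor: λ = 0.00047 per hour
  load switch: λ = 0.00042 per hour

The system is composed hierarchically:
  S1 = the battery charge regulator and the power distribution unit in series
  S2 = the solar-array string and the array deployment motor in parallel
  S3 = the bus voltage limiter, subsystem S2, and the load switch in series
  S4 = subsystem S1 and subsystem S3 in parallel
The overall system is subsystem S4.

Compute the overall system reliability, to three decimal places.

R(battery charge regulator) = exp(−0.00054 × 400) = 0.80574
R(power distribution unit) = exp(−0.00020 × 400) = 0.92312
R(bus voltage limiter) = exp(−0.00019 × 400) = 0.92682
R(solar-array string) = exp(−0.00034 × 400) = 0.87284
R(array deployment motor) = exp(−0.00047 × 400) = 0.82861
R(load switch) = exp(−0.00042 × 400) = 0.84535
Series (battery charge regulator and power distribution unit): 0.80574 × 0.92312 = 0.74379
Parallel (solar-array string and array deployment motor): 1 − (1 − 0.87284)(1 − 0.82861) = 0.97821
Series (bus voltage limiter, [0.97821], and load switch): 0.92682 × 0.97821 × 0.84535 = 0.76642
Parallel ([0.74379] and [0.76642]): 1 − (1 − 0.74379)(1 − 0.76642) = 0.940

0.940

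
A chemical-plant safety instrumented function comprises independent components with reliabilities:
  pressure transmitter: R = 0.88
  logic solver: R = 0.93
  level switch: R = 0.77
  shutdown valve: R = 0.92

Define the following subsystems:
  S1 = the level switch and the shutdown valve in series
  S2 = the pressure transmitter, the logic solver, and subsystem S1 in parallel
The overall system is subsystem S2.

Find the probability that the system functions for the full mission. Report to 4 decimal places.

Series (level switch and shutdown valve): 0.770000 × 0.920000 = 0.708400
Parallel (pressure transmitter, logic solver, and [0.708400]): 1 − (1 − 0.880000)(1 − 0.930000)(1 − 0.708400) = 0.9976

0.9976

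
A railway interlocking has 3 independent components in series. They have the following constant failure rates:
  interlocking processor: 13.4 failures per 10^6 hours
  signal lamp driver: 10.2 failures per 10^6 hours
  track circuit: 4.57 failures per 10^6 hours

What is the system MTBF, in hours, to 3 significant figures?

Series of exponential components: λ_sys = Σ λ_i
λ_sys = 0.0000134 + 0.0000102 + 0.00000457 = 2.8170e-05 /h
MTBF = 1 / λ_sys = 35500 h

35500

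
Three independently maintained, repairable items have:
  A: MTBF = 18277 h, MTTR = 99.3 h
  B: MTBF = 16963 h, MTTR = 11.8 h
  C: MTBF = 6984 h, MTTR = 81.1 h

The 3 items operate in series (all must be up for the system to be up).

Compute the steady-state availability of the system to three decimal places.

A(A) = MTBF/(MTBF+MTTR) = 18277/(18277+99.3) = 0.994596
A(B) = MTBF/(MTBF+MTTR) = 16963/(16963+11.8) = 0.999305
A(C) = MTBF/(MTBF+MTTR) = 6984/(6984+81.1) = 0.988521
Series availability: 0.994596 × 0.999305 × 0.988521 = 0.982

0.982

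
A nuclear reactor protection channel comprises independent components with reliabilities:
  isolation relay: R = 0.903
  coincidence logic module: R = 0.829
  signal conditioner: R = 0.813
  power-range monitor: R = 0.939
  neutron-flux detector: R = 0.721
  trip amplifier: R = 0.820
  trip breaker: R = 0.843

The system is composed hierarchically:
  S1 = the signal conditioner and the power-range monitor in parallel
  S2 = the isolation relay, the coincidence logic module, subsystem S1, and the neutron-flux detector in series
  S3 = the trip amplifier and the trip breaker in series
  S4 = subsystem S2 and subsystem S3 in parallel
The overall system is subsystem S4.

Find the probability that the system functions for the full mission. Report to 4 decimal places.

Parallel (signal conditioner and power-range monitor): 1 − (1 − 0.813000)(1 − 0.939000) = 0.988593
Series (isolation relay, coincidence logic module, [0.988593], and neutron-flux detector): 0.903000 × 0.829000 × 0.988593 × 0.721000 = 0.533575
Series (trip amplifier and trip breaker): 0.820000 × 0.843000 = 0.691260
Parallel ([0.533575] and [0.691260]): 1 − (1 − 0.533575)(1 − 0.691260) = 0.8560

0.8560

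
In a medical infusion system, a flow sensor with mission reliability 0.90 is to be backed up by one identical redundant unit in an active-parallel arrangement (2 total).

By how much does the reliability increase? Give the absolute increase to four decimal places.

R_before = 0.90
R_after = 1 − (1 − 0.90)^2 = 0.9900
ΔR = 0.9900 − 0.90 = 0.0900

0.0900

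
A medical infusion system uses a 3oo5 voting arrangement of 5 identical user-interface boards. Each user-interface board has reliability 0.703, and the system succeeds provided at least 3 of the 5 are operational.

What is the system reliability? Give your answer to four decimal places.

R = Σ_{i=3}^{5} C(5,i) p^i (1−p)^{5−i} with p = 0.703
C(5,3)·0.703^3·0.297^2 = 0.306464
C(5,4)·0.703^4·0.297^1 = 0.362700
C(5,5)·0.703^5·0.297^0 = 0.171703
Sum = 0.8409

0.8409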